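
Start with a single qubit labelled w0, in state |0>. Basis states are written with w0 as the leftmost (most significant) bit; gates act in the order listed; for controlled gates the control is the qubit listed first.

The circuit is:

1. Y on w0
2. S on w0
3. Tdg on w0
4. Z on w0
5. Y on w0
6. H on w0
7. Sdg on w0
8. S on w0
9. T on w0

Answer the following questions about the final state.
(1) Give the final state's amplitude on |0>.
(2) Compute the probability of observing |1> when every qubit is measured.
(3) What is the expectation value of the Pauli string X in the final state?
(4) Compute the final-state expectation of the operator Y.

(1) The final state's coefficient on |0> equals -sqrt(2)*exp(I*pi/4)/2.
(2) Outcome |1> occurs with probability 1/2.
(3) The observable X averages to sqrt(2)/2.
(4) The expectation value of Y is sqrt(2)/2.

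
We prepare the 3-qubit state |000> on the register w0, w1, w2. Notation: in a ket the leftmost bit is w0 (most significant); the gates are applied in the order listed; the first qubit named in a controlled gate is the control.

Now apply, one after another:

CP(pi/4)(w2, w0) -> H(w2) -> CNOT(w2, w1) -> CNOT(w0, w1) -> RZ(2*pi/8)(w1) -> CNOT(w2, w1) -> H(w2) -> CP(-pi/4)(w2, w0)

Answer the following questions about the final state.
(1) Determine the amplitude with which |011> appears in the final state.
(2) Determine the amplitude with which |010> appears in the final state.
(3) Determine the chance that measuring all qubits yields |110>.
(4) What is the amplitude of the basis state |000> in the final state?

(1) The final state's coefficient on |011> equals 0.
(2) The amplitude on |010> is 0.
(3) A full measurement returns |110> with probability 0.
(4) |000> carries amplitude sqrt(sqrt(2) + 2)/2 in the final state.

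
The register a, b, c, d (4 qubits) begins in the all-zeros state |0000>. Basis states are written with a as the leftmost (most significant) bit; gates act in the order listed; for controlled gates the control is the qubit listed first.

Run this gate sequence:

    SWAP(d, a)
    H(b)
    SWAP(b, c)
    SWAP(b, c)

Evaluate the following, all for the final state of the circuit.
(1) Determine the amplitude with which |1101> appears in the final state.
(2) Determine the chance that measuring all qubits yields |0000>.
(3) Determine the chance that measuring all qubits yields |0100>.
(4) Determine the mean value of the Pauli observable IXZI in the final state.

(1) The final state's coefficient on |1101> equals 0. Key observation: gates 3-4 undo each other exactly, leaving only the rest of the circuit to track.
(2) The probability of measuring |0000> is 1/2.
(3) Outcome |0100> occurs with probability 1/2.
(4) The observable IXZI averages to 1.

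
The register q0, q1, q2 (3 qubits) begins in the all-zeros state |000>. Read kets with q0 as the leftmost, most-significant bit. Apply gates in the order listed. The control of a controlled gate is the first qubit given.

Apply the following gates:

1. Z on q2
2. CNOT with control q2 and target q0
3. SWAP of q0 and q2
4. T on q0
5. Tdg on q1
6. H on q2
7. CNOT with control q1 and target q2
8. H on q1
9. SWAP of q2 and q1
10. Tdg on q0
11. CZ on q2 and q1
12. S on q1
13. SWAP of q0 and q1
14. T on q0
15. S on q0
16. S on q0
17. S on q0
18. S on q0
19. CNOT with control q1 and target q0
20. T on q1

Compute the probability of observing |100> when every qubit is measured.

A full measurement returns |100> with probability 1/4. Key observation: gates 15-18 undo each other exactly, leaving only the rest of the circuit to track.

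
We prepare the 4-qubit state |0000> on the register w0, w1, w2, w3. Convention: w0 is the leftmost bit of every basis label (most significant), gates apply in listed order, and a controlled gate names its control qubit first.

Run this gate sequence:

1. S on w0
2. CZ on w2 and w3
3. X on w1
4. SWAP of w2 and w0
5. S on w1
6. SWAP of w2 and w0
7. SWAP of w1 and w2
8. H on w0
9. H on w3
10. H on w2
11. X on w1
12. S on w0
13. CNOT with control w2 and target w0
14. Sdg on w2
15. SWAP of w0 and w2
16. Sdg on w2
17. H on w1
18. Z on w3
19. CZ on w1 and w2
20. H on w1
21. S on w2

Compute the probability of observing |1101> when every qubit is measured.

The probability of measuring |1101> is 1/8.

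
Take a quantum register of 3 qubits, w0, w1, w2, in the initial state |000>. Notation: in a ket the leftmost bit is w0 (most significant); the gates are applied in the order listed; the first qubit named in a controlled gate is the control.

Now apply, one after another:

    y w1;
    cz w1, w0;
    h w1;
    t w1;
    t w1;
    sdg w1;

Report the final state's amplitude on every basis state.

After the circuit, the state carries amplitude sqrt(2)*I/2 on |000>, -sqrt(2)*I/2 on |010>, and 0 on every other basis state.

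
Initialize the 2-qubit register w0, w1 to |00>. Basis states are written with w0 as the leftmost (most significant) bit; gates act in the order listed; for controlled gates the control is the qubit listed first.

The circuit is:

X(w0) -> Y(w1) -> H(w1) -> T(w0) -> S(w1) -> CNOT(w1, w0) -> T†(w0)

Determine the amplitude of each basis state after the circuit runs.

The resulting statevector has amplitude 0 on |00>, sqrt(2)*exp(I*pi/4)/2 on |01>, sqrt(2)*I/2 on |10>, 0 on |11>.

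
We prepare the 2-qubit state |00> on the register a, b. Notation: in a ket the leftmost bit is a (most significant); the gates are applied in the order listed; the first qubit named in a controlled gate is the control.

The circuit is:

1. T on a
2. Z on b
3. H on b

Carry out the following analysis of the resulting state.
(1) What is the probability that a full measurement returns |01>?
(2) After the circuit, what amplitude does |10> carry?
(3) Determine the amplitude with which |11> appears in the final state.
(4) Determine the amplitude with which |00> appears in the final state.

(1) Outcome |01> occurs with probability 1/2.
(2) The amplitude on |10> is 0.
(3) |11> carries amplitude 0 in the final state.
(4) The final state's coefficient on |00> equals sqrt(2)/2.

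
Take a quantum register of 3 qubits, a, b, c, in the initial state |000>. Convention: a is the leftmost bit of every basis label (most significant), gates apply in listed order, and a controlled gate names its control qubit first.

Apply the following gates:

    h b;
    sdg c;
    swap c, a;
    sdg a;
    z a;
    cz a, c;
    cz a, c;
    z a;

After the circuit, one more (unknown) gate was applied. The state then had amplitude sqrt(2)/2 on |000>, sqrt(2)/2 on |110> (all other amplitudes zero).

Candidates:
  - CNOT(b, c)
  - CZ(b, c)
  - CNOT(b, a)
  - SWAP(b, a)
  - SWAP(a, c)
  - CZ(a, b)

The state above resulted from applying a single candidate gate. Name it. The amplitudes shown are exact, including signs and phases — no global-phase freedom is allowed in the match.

The unique candidate consistent with the amplitudes is CNOT(b, a). Key observation: gates 5-8 undo each other exactly, leaving only the rest of the circuit to track.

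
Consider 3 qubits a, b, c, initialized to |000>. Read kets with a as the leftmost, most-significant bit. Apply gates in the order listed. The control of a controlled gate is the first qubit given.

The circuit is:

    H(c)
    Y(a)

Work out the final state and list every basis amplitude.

The final amplitudes are sqrt(2)*I/2 on |100>, sqrt(2)*I/2 on |101>, and 0 on every other basis state.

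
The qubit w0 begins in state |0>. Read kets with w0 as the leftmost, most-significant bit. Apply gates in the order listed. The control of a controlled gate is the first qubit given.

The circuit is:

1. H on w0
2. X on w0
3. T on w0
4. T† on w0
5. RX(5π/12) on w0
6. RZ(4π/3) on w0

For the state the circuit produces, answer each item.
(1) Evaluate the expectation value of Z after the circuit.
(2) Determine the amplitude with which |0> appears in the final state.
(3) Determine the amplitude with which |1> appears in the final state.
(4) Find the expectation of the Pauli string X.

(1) In the final state, Z has expectation 0.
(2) |0> carries amplitude -sqrt(2*sqrt(2) + 4)*exp(I*pi/3)/8 - sqrt(12 - 6*sqrt(2))*exp(I*pi/3)/8 - sqrt(4 - 2*sqrt(2))*exp(5*I*pi/6)/8 + sqrt(6*sqrt(2) + 12)*exp(5*I*pi/6)/8 in the final state.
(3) The final state's coefficient on |1> equals -sqrt(4 - 2*sqrt(2))*exp(I*pi/6)/8 + sqrt(12 - 6*sqrt(2))*exp(2*I*pi/3)/8 + sqrt(2*sqrt(2) + 4)*exp(2*I*pi/3)/8 + sqrt(6*sqrt(2) + 12)*exp(I*pi/6)/8.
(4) The observable X averages to -1/2.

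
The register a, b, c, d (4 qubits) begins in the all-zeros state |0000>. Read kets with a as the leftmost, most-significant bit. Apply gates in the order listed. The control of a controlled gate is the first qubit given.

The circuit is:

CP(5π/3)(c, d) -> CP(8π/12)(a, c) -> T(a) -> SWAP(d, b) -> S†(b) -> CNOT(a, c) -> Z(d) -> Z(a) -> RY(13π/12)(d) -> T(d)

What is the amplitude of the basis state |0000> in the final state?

The amplitude on |0000> is -sqrt(sqrt(2) + 2)/4 + sqrt(6 - 3*sqrt(2))/4.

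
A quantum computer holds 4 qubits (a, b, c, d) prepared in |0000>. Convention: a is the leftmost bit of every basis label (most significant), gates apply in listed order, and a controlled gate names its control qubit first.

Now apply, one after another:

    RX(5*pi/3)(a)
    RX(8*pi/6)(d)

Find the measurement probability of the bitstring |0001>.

A full measurement returns |0001> with probability 9/16.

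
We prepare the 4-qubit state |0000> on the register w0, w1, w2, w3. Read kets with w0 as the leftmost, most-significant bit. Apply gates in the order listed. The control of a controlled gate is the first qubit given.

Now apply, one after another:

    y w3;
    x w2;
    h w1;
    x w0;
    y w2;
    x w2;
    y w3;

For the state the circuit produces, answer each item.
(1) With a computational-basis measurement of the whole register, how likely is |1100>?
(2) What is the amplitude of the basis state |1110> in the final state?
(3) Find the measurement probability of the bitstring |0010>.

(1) A full measurement returns |1100> with probability 0.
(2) |1110> carries amplitude -sqrt(2)*I/2 in the final state.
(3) Outcome |0010> occurs with probability 0.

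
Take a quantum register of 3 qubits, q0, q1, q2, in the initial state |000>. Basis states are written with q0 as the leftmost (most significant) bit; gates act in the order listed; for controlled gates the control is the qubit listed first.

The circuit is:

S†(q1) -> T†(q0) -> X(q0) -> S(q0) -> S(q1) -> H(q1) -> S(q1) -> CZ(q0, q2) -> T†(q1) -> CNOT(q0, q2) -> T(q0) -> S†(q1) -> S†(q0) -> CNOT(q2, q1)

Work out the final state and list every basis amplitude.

The resulting statevector has amplitude sqrt(2)/2 on |101>, sqrt(2)*exp(I*pi/4)/2 on |111>, and 0 on every other basis state.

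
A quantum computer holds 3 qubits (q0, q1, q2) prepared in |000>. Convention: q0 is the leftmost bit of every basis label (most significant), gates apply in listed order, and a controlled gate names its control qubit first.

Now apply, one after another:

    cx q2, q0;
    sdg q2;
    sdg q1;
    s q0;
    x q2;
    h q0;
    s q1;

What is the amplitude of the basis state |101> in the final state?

The amplitude on |101> is sqrt(2)/2.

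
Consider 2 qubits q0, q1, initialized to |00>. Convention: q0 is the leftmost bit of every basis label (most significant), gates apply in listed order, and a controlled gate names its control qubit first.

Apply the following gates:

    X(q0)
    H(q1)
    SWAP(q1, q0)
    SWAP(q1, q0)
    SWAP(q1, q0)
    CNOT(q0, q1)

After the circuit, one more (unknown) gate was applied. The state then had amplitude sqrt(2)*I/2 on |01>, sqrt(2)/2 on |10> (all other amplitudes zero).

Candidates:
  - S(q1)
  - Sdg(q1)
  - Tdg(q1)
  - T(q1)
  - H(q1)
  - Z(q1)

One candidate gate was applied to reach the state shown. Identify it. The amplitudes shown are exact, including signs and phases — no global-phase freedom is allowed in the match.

The applied gate was S(q1). Key observation: the block from step 4 through step 5 cancels to the identity and can be dropped.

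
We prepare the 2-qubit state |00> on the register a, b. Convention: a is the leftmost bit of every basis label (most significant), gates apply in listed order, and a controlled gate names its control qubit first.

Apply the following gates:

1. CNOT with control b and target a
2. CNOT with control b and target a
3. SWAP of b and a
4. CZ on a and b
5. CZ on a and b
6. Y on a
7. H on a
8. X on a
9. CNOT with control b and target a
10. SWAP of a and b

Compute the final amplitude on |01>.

The amplitude on |01> is sqrt(2)*I/2.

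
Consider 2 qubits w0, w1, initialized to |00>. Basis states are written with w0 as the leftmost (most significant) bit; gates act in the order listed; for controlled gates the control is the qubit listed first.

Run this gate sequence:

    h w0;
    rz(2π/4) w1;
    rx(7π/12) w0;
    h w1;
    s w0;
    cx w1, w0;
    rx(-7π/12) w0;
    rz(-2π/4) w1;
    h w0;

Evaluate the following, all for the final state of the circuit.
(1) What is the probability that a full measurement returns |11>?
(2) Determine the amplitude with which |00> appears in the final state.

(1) A full measurement returns |11> with probability 1/4.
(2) |00> carries amplitude sqrt(2)*(1 + I)/4 in the final state.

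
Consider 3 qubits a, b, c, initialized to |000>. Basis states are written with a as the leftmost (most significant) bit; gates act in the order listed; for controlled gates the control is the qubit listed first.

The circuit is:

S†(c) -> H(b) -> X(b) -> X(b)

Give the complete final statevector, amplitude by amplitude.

The final amplitudes are sqrt(2)/2 on |000>, sqrt(2)/2 on |010>, and 0 on every other basis state.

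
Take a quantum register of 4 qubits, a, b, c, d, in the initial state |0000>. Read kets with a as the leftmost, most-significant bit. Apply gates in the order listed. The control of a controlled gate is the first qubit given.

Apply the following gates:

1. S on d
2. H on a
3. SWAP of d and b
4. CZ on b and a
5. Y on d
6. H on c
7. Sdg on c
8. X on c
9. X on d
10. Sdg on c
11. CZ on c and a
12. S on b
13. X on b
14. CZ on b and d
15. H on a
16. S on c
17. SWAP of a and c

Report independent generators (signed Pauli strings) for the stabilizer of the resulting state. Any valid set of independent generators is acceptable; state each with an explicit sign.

The stabilizer group can be generated by +XIYI, +ZIZI, -IZII, +IIIZ, among other valid generating sets.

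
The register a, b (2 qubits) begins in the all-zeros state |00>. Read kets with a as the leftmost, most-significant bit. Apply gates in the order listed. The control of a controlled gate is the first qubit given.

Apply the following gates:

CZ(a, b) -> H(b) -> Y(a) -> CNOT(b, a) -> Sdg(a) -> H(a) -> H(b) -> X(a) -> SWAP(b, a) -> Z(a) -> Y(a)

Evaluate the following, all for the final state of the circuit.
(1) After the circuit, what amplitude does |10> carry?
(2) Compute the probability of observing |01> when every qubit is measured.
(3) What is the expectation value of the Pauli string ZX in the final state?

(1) |10> carries amplitude sqrt(2)*(-1 - I)/4 in the final state.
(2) The probability of measuring |01> is 1/4.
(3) The expectation value of ZX is 0.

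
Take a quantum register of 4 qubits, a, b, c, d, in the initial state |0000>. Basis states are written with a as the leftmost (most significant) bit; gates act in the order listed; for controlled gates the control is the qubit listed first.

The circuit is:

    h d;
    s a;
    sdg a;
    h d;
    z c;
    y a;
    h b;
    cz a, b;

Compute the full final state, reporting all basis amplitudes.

After the circuit, the state carries amplitude sqrt(2)*I/2 on |1000>, -sqrt(2)*I/2 on |1100>, and 0 on every other basis state. Key observation: gates 1-4 undo each other exactly, leaving only the rest of the circuit to track.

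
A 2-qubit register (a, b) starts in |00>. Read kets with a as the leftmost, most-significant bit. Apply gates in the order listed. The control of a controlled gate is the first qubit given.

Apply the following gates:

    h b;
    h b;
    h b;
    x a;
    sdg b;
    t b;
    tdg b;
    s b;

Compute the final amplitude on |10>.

The amplitude on |10> is sqrt(2)/2.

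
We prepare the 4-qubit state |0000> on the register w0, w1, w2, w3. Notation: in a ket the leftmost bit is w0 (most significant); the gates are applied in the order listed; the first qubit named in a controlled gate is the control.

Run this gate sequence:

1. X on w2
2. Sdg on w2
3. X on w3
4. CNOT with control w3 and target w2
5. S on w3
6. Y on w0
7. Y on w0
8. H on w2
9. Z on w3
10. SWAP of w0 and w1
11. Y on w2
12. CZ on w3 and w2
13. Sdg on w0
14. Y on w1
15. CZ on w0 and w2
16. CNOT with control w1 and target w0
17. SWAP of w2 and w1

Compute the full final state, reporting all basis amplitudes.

The resulting statevector has amplitude -sqrt(2)/2 on |1011>, -sqrt(2)/2 on |1111>, and 0 on every other basis state.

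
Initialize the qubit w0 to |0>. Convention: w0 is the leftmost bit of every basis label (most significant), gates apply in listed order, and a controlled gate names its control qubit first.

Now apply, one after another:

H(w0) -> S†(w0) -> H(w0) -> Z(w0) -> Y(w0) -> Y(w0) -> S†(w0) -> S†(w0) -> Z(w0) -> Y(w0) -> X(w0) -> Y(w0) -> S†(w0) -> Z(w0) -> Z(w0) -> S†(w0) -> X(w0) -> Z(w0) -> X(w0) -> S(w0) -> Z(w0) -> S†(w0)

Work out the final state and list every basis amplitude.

After the circuit, the state carries amplitude -1/2 - I/2 on |0>, -1/2 + I/2 on |1>.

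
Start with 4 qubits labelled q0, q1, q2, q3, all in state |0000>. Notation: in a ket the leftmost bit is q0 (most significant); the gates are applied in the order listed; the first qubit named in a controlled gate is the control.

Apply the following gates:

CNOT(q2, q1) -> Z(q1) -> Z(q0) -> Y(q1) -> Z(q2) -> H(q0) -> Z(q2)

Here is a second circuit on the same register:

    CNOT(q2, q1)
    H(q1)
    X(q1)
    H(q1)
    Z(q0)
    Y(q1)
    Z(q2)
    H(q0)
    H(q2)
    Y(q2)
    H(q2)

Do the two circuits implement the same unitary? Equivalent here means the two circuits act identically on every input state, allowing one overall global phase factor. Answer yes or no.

No — the two circuits implement different unitaries, even allowing a global phase.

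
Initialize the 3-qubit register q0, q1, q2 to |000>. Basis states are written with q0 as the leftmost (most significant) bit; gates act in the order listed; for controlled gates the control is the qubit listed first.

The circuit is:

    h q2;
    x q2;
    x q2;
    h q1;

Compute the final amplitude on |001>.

The amplitude on |001> is 1/2. Key observation: the block from step 2 through step 3 cancels to the identity and can be dropped.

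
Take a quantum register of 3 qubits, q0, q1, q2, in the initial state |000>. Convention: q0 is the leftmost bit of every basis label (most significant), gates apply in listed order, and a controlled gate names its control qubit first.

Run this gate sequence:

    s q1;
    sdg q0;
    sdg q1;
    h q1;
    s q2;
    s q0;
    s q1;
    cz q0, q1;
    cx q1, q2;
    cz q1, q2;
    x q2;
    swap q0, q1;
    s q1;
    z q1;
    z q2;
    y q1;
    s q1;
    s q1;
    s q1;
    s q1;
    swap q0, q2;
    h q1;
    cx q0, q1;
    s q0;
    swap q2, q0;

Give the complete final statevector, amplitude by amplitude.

After the circuit, the state carries amplitude 0 on |000>, -1/2 on |001>, 0 on |010>, 1/2 on |011>, 1/2 on |100>, 0 on |101>, -1/2 on |110>, 0 on |111>. Key observation: the block from step 17 through step 20 cancels to the identity and can be dropped.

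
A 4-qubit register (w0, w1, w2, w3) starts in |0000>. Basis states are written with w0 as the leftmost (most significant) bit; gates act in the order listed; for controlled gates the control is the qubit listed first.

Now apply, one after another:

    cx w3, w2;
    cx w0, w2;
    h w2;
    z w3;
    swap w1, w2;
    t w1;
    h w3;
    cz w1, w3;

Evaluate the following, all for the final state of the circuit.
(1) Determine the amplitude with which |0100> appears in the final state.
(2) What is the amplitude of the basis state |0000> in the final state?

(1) The final state's coefficient on |0100> equals exp(I*pi/4)/2.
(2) The final state's coefficient on |0000> equals 1/2.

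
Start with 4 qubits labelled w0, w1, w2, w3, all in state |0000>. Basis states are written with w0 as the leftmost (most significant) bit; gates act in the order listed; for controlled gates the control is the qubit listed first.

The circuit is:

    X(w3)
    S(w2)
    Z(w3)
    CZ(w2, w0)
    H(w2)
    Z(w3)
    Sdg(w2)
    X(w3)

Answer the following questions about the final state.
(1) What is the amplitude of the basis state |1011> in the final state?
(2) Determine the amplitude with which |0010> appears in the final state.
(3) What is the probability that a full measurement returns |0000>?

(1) |1011> carries amplitude 0 in the final state.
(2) The final state's coefficient on |0010> equals -sqrt(2)*I/2.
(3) The probability of measuring |0000> is 1/2.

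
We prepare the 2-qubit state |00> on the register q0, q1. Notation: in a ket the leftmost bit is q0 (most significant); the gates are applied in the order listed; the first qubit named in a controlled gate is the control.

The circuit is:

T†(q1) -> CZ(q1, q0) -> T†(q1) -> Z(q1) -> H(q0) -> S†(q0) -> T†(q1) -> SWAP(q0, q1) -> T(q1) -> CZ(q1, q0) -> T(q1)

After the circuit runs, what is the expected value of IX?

The expectation value of IX is 1.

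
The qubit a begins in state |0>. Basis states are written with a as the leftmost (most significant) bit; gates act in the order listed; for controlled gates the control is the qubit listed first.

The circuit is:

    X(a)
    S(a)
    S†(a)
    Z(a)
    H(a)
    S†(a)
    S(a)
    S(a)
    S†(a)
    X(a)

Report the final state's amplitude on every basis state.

The final amplitudes are sqrt(2)/2 on |0>, -sqrt(2)/2 on |1>.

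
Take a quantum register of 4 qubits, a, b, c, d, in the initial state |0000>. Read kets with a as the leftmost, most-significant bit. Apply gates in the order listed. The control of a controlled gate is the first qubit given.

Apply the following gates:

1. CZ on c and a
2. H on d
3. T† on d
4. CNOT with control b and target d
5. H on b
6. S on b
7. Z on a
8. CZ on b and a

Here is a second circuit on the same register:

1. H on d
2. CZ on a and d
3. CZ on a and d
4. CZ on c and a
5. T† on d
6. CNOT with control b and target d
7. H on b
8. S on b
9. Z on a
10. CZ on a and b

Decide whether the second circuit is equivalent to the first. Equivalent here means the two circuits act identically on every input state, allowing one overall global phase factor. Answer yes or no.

Yes: on every input state the two circuits agree up to one overall phase factor.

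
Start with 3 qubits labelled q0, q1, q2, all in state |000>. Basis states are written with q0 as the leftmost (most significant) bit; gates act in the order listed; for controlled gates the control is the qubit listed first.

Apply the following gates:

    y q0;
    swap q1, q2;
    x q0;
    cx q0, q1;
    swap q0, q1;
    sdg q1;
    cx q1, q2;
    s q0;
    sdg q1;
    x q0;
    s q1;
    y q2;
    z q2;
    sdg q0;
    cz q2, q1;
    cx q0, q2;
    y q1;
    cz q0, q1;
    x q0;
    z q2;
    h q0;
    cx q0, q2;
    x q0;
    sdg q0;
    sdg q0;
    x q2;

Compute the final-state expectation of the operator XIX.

In the final state, XIX has expectation -1.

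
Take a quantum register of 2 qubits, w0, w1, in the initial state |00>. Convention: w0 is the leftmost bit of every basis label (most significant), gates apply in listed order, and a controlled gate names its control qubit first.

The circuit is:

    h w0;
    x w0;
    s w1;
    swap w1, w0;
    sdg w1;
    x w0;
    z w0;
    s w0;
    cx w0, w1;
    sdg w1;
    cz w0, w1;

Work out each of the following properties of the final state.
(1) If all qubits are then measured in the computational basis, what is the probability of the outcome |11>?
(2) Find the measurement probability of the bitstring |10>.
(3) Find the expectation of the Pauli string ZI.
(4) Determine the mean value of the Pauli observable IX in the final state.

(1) Outcome |11> occurs with probability 1/2.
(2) A full measurement returns |10> with probability 1/2.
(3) The observable ZI averages to -1.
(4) The observable IX averages to -1.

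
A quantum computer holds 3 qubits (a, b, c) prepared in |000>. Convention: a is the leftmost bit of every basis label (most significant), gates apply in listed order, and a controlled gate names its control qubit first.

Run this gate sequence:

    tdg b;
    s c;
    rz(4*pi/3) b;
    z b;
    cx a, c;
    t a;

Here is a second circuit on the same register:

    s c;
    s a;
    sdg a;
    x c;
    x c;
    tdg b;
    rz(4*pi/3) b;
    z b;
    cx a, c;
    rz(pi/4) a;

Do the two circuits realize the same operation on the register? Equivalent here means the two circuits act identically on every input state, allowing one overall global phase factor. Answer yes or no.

Yes — the two circuits implement the same unitary up to a global phase.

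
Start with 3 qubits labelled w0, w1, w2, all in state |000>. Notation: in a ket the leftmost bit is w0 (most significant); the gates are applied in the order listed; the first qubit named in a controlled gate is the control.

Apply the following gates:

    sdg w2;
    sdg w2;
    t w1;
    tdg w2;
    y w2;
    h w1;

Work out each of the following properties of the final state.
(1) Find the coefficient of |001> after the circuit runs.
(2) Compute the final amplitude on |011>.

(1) The final state's coefficient on |001> equals sqrt(2)*I/2.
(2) The amplitude on |011> is sqrt(2)*I/2.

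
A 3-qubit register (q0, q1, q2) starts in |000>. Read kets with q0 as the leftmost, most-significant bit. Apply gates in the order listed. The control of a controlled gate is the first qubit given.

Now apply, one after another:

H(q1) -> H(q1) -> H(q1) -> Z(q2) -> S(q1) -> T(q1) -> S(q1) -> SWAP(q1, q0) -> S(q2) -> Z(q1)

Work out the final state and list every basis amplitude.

After the circuit, the state carries amplitude sqrt(2)/2 on |000>, -sqrt(2)*exp(I*pi/4)/2 on |100>, and 0 on every other basis state.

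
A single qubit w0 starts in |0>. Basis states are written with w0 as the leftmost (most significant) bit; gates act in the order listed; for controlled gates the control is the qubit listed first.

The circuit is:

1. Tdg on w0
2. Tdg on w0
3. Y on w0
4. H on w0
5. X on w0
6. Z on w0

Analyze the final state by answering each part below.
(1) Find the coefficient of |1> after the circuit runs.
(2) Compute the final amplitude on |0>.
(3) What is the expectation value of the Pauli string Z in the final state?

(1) The final state's coefficient on |1> equals -sqrt(2)*I/2.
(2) The amplitude on |0> is -sqrt(2)*I/2.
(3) In the final state, Z has expectation 0.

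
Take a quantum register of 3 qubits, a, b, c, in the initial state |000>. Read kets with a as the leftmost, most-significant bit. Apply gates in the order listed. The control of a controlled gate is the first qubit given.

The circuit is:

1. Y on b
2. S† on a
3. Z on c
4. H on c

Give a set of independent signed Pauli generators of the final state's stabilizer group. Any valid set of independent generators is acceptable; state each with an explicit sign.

The stabilizer group can be generated by +IIX, +ZII, -IZI, among other valid generating sets.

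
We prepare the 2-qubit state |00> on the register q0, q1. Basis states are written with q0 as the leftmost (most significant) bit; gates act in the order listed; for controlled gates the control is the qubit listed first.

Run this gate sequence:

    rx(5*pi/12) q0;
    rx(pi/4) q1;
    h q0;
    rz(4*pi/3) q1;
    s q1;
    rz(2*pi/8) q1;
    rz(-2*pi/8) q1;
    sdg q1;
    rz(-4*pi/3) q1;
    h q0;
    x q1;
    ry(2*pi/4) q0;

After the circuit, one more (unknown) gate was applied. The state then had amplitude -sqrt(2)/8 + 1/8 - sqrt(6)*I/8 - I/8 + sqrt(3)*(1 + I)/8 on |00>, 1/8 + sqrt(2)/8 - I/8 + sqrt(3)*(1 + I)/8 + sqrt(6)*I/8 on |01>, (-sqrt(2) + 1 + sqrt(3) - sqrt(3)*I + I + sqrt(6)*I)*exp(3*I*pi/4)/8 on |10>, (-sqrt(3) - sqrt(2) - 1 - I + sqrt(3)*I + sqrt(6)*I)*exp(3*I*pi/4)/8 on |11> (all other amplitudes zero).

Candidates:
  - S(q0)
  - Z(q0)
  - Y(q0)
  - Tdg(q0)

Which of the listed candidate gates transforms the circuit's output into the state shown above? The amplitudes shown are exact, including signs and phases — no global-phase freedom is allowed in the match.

The applied gate was Tdg(q0). Key observation: steps 3-10 multiply out to the identity, so the circuit reduces to the remaining gates.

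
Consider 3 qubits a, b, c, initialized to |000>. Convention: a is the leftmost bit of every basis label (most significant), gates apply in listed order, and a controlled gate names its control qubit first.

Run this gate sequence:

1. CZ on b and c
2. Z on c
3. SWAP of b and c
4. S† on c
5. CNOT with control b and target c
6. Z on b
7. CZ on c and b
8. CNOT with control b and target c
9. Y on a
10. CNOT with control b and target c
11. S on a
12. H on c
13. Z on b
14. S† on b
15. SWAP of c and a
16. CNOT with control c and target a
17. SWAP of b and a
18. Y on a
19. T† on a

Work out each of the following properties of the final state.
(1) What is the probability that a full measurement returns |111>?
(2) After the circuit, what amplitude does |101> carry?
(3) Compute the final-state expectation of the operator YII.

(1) A full measurement returns |111> with probability 1/2.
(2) |101> carries amplitude -sqrt(2)*exp(I*pi/4)/2 in the final state.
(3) In the final state, YII has expectation 0.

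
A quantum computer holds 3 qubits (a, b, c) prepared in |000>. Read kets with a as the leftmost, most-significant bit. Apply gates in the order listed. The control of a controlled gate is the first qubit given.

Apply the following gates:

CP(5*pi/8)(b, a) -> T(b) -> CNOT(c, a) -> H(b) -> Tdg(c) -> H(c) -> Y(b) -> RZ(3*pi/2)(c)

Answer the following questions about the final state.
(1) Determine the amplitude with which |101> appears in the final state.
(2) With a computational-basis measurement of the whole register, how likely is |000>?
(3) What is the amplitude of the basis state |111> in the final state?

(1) The amplitude on |101> is 0.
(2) The probability of measuring |000> is 1/4.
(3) The amplitude on |111> is 0.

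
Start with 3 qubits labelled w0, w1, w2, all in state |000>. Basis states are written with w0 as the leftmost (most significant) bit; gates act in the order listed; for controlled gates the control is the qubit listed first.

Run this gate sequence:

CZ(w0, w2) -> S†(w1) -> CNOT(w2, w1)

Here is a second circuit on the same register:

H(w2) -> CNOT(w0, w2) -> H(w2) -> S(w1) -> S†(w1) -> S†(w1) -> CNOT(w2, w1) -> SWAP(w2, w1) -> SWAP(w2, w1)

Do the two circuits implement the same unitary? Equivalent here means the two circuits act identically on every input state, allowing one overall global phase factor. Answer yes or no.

Yes — the two circuits implement the same unitary up to a global phase.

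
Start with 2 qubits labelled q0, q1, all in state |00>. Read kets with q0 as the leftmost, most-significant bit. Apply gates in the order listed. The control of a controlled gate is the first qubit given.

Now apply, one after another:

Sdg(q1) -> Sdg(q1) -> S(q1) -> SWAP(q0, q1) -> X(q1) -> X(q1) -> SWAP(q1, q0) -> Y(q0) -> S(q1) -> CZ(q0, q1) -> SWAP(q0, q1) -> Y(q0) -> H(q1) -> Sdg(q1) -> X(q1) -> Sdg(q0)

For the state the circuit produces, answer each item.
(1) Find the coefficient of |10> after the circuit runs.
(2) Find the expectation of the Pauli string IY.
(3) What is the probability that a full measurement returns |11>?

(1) |10> carries amplitude -sqrt(2)/2 in the final state.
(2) The expectation value of IY is -1.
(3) The probability of measuring |11> is 1/2.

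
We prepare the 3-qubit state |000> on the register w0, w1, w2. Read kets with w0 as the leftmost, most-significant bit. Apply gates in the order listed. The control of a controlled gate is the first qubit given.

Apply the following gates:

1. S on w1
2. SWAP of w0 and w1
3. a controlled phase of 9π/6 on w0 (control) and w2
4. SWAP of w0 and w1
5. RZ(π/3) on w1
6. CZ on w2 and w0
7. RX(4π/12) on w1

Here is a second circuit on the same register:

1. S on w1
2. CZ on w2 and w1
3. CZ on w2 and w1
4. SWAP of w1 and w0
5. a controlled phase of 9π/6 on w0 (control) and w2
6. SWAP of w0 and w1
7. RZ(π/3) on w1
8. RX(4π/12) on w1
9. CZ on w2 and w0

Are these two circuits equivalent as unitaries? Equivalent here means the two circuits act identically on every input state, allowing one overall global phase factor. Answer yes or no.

Yes, they are equivalent — the unitaries differ by at most a global phase.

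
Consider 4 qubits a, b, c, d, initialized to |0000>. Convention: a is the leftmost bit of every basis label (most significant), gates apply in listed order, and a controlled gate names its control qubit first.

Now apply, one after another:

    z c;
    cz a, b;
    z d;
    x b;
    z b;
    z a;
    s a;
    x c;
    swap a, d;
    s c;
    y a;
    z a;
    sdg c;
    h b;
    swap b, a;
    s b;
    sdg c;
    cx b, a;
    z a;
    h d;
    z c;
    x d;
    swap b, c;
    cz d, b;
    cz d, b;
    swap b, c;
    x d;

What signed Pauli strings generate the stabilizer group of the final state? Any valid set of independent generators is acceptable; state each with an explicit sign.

The stabilizer group can be generated by +XIII, +IIIX, -IZII, -IIZI, among other valid generating sets. Key observation: the block from step 22 through step 27 cancels to the identity and can be dropped.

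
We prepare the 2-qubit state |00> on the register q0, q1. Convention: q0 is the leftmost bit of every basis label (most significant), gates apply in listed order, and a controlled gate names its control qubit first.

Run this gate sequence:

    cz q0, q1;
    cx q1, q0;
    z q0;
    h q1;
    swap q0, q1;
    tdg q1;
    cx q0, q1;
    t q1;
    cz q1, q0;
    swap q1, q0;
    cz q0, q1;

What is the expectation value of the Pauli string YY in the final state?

The observable YY averages to -sqrt(2)/2.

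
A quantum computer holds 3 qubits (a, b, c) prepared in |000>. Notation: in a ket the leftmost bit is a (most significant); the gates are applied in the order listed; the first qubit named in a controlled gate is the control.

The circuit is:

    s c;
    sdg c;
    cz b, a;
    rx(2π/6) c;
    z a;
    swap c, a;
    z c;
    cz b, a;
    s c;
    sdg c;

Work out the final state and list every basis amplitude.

The final amplitudes are sqrt(3)/2 on |000>, -I/2 on |100>, and 0 on every other basis state.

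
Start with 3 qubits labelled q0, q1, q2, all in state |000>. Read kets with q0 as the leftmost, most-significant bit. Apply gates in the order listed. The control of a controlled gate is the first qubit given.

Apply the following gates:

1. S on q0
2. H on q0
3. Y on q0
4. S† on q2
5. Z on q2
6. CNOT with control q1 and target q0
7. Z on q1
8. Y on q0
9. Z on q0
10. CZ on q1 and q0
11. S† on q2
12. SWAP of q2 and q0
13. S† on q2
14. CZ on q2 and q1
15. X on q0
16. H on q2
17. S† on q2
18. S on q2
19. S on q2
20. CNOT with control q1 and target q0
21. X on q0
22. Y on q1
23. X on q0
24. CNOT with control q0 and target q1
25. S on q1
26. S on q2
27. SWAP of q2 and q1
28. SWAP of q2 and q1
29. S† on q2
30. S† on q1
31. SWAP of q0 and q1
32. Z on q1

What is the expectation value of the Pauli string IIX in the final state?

The expectation value of IIX is 1. Key observation: steps 25-30 multiply out to the identity, so the circuit reduces to the remaining gates.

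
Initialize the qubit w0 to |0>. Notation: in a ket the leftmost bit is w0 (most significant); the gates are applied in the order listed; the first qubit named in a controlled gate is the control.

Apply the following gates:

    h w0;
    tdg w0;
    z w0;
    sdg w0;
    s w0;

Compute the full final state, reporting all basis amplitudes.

The resulting statevector has amplitude sqrt(2)/2 on |0>, sqrt(2)*exp(3*I*pi/4)/2 on |1>.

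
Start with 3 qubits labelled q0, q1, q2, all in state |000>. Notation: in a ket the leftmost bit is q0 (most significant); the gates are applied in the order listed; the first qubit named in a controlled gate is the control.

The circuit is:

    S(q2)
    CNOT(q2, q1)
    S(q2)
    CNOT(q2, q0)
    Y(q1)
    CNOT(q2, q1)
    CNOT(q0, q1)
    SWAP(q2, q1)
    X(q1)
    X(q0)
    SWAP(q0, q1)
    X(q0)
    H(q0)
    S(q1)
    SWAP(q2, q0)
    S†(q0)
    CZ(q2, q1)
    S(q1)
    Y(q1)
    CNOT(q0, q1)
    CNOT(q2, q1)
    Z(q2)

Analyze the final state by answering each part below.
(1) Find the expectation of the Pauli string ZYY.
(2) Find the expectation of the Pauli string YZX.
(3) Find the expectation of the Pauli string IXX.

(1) In the final state, ZYY has expectation -1.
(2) In the final state, YZX has expectation 0.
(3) The observable IXX averages to 1.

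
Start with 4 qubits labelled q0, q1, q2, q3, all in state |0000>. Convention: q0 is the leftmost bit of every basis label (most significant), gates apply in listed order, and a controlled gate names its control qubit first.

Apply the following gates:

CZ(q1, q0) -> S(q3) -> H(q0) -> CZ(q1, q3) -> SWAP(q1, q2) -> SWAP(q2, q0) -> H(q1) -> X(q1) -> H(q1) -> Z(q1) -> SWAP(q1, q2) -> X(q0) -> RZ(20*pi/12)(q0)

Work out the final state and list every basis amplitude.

The final amplitudes are sqrt(2)*exp(5*I*pi/6)/2 on |1000>, sqrt(2)*exp(5*I*pi/6)/2 on |1100>, and 0 on every other basis state. Key observation: steps 7-10 multiply out to the identity, so the circuit reduces to the remaining gates.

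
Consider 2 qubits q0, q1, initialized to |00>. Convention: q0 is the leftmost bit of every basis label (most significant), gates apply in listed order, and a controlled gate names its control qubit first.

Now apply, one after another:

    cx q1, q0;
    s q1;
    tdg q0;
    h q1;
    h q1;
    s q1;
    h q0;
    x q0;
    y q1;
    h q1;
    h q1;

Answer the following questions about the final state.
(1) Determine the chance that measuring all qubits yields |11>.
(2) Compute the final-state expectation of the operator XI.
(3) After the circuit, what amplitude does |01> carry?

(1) The probability of measuring |11> is 1/2. Key observation: the block from step 4 through step 5 cancels to the identity and can be dropped.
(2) The expectation value of XI is 1.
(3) |01> carries amplitude sqrt(2)*I/2 in the final state.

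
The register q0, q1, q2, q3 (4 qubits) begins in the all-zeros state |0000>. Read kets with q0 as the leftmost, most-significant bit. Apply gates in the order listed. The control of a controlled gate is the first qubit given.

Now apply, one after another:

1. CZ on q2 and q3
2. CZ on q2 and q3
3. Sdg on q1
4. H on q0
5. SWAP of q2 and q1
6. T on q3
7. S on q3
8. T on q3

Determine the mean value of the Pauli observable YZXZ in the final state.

The observable YZXZ averages to 0.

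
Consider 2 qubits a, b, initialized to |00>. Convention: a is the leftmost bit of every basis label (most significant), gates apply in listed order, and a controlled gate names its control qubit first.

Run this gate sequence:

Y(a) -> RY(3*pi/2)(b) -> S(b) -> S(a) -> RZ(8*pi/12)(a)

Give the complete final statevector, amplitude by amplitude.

The final amplitudes are 0 on |00>, 0 on |01>, sqrt(2)*exp(I*pi/3)/2 on |10>, -sqrt(2)*exp(5*I*pi/6)/2 on |11>.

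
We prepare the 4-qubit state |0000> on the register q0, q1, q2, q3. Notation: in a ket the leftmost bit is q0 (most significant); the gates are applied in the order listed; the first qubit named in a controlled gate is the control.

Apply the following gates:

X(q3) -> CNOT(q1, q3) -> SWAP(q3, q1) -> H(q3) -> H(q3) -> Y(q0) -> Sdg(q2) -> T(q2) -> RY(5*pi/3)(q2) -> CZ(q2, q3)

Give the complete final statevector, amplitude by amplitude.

The final amplitudes are -sqrt(3)*I/2 on |1100>, I/2 on |1110>, and 0 on every other basis state. Key observation: gates 4-5 undo each other exactly, leaving only the rest of the circuit to track.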